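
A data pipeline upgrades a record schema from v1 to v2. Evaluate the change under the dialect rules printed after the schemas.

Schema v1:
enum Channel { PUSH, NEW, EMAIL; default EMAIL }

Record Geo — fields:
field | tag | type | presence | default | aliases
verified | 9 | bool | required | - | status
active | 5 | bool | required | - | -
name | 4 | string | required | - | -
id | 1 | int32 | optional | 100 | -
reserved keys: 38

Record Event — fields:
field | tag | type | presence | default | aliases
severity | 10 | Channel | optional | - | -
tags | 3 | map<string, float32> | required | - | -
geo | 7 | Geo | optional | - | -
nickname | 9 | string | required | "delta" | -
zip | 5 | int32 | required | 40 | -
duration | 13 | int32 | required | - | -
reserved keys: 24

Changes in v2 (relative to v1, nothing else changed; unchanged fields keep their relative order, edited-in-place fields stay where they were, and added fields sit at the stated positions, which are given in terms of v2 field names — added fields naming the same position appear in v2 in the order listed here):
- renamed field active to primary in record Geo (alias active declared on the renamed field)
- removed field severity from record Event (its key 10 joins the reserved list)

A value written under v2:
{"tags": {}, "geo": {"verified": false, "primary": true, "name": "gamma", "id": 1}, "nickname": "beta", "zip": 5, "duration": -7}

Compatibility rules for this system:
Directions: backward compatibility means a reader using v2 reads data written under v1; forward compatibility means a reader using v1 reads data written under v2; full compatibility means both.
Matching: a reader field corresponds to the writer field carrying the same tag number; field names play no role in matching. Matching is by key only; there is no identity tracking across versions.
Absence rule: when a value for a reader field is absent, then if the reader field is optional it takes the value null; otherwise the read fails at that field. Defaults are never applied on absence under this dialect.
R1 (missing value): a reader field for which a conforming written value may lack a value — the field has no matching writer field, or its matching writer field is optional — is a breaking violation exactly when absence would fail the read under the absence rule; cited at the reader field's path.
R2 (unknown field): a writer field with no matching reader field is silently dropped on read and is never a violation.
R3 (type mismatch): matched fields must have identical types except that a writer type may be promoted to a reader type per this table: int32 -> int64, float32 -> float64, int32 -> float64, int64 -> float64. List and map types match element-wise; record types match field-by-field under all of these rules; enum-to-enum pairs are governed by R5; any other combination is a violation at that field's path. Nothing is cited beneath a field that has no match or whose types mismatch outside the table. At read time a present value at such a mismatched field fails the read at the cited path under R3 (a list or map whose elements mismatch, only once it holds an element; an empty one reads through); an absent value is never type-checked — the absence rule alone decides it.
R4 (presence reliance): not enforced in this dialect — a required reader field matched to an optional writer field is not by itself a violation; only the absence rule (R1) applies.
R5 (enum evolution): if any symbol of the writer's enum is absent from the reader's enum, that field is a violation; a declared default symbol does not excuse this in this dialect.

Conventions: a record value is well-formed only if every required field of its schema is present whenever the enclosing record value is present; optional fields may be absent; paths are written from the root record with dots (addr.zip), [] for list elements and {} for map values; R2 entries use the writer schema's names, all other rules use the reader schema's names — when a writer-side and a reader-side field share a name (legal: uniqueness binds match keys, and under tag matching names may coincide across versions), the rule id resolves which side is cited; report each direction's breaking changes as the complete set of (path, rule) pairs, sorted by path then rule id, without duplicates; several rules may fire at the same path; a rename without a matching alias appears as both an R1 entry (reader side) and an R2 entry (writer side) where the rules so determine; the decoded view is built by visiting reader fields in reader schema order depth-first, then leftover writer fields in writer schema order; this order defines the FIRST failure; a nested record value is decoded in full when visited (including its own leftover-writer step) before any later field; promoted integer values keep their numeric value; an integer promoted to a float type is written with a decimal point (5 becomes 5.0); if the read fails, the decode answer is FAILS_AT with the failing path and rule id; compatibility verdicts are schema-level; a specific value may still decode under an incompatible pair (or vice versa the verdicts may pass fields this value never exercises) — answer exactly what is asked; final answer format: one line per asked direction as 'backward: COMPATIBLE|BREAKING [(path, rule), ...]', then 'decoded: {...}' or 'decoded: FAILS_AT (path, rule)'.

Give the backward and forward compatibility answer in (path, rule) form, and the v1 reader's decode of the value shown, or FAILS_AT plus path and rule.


each type pair in Event: writer, then reader
backward pass over Event, reader schema v2, writer schema v1:
  tags <- tags (map<string, float32> -> map<string, float32>, writer required)
  geo <- geo (Geo -> Geo, writer optional)
  nickname <- nickname (string -> string, writer required)
  zip <- zip (int32 -> int32, writer required)
  duration <- duration (int32 -> int32, writer required)
  leftover writer field: severity
  geo.verified <- geo.verified (bool -> bool, writer required)
  geo.primary <- geo.active (bool -> bool, writer required)
  geo.name <- geo.name (string -> string, writer required)
  geo.id <- geo.id (int32 -> int32, writer optional)
  => backward verdict for Event: COMPATIBLE, no violations
forward pass over Event, reader schema v1, writer schema v2:
  severity: no writer-side match
  tags <- tags (map<string, float32> -> map<string, float32>, writer required)
  geo <- geo (Geo -> Geo, writer optional)
  nickname <- nickname (string -> string, writer required)
  zip <- zip (int32 -> int32, writer required)
  duration <- duration (int32 -> int32, writer required)
  geo.verified <- geo.verified (bool -> bool, writer required)
  geo.active <- geo.primary (bool -> bool, writer required)
  geo.name <- geo.name (string -> string, writer required)
  geo.id <- geo.id (int32 -> int32, writer optional)
  => forward verdict for Event: COMPATIBLE, no violations
decoding the Event value with the v1 reader:
  severity := null (absent, optional -> null)
  tags := {}
  geo.verified := false
  geo.active := true (from writer primary)
  geo.name := "gamma"
  geo.id := 1
  nickname := "beta"
  zip := 5
  duration := -7
  => decoded: {"severity": null, "tags": {}, "geo": {"verified": false, "active": true, "name": "gamma", "id": 1}, "nickname": "beta", "zip": 5, "duration": -7}

backward: COMPATIBLE []; forward: COMPATIBLE []; decoded: {"severity": null, "tags": {}, "geo": {"verified": false, "active": true, "name": "gamma", "id": 1}, "nickname": "beta", "zip": 5, "duration": -7}


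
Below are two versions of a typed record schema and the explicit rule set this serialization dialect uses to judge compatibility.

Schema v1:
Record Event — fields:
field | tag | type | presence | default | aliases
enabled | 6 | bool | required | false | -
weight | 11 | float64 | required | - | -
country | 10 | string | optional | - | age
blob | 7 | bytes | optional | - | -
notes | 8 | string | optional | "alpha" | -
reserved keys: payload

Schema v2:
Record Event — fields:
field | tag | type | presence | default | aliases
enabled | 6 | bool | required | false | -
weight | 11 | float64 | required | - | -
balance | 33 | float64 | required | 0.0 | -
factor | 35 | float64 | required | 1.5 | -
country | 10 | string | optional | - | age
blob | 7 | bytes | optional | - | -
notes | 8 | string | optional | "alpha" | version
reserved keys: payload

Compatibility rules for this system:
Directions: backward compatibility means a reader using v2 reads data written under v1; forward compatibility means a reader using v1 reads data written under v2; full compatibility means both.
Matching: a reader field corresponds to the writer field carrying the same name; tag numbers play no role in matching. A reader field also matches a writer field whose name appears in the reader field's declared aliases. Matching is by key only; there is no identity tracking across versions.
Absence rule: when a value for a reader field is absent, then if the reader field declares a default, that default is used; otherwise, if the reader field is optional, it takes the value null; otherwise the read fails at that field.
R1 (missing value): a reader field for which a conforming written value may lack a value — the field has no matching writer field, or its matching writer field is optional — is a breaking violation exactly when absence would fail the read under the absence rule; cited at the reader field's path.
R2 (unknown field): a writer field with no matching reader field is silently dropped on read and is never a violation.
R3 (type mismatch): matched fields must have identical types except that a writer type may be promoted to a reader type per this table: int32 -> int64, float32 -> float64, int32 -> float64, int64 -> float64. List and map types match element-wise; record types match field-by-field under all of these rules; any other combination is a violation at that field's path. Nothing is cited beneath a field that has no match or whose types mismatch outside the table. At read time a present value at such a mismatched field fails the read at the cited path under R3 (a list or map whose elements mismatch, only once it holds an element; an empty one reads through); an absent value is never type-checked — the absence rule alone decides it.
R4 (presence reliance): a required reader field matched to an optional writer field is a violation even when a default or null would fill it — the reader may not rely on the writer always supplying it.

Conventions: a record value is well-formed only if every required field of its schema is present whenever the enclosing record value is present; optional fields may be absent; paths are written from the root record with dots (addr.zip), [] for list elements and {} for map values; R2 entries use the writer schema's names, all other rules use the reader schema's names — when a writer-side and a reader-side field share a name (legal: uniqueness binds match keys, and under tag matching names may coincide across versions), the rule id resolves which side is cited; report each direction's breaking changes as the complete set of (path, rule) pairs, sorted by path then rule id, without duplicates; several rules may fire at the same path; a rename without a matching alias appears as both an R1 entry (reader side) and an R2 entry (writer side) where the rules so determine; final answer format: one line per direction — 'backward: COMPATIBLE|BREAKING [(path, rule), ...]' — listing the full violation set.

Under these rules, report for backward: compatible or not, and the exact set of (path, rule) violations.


backward: COMPATIBLE []

each type pair in Event: writer, then reader
backward pass over Event, reader schema v2, writer schema v1:
  enabled <- enabled (bool -> bool, writer required)
  weight <- weight (float64 -> float64, writer required)
  balance has no writer counterpart
  factor has no writer counterpart
  country <- country (string -> string, writer optional)
  blob <- blob (bytes -> bytes, writer optional)
  notes <- notes (string -> string, writer optional)
  => backward: COMPATIBLE
remaining Event differences; none change what is asked:
  added field factor to record Event: required float64, tag 35, default 1.5 (in v2 it sits immediately before country) -> fires no rule on Event, leaving the asked answer as it is
  added field balance to record Event: required float64, tag 33, default 0.0 (in v2 it sits immediately before country) -> fires no rule on Event, leaving the asked answer as it is


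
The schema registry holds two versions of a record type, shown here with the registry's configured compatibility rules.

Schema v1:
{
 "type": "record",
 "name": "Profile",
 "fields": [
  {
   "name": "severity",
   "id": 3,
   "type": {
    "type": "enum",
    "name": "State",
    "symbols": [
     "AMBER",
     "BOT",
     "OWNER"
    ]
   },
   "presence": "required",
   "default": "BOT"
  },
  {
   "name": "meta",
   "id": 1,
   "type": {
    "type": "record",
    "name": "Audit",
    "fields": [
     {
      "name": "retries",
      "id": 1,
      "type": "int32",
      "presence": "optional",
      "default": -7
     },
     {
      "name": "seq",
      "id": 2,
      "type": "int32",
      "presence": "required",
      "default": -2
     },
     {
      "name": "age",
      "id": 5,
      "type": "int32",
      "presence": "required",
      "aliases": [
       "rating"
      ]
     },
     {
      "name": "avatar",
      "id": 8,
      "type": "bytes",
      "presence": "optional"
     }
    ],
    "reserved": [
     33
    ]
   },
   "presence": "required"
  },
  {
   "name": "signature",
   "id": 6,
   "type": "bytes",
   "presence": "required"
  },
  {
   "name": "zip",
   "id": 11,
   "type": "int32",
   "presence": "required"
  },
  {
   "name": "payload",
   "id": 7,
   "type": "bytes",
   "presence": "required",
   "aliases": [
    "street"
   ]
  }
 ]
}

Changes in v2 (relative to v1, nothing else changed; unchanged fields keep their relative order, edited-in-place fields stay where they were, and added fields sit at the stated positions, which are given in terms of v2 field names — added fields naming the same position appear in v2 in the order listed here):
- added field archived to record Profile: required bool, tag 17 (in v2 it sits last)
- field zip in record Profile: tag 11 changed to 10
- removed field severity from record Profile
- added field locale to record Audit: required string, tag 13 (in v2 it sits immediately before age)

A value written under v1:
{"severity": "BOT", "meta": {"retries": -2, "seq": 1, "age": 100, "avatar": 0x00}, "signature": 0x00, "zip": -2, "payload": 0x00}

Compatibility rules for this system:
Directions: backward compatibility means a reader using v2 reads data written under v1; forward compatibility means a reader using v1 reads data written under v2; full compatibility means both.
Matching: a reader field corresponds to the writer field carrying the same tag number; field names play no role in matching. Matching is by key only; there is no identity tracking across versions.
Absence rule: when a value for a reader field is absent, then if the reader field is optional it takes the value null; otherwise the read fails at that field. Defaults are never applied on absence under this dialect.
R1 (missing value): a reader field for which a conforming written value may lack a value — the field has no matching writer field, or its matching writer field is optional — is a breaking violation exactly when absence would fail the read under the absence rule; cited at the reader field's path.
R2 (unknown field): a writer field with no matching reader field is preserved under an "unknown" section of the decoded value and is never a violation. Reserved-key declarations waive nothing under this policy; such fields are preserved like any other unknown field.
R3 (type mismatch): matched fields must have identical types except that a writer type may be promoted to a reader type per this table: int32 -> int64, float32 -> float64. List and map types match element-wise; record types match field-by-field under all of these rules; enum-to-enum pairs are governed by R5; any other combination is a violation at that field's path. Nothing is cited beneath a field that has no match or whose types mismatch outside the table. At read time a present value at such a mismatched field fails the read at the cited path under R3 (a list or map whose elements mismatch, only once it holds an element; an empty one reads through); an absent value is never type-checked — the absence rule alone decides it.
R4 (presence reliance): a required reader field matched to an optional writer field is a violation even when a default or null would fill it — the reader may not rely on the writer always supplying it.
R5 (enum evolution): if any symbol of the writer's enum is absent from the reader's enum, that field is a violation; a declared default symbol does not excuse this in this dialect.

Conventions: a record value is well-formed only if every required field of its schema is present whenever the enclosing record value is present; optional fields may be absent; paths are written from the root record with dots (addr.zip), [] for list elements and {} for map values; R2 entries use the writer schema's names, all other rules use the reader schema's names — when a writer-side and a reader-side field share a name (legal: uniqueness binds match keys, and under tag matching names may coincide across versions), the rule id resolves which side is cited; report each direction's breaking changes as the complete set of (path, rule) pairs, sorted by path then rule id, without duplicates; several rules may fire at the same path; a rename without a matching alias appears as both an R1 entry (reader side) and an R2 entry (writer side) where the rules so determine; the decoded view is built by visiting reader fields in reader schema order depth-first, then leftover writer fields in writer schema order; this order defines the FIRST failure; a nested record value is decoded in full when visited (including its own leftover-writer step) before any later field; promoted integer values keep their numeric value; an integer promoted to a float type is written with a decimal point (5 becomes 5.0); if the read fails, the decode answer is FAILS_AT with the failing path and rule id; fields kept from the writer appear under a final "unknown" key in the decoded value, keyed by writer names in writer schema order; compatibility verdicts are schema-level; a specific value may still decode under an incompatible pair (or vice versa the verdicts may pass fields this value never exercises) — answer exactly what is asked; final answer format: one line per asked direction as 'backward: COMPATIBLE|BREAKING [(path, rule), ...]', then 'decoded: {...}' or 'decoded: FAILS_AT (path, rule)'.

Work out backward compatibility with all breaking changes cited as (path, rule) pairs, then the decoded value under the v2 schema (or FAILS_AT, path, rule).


backward: BREAKING [(archived, R1), (meta.locale, R1), (zip, R1)]; decoded: FAILS_AT (meta.locale, R1)

in Profile below, arrows point writer -> reader
checking backward for Profile: reader v2 against writer v1:
  meta <- meta (Audit -> Audit, writer required)
  signature <- signature (bytes -> bytes, writer required)
  zip has no writer counterpart
  payload <- payload (bytes -> bytes, writer required)
  archived has no writer counterpart
  writer severity: unknown to reader
  writer zip: unknown to reader
  meta.retries <- meta.retries (int32 -> int32, writer optional)
  meta.seq <- meta.seq (int32 -> int32, writer required)
  meta.locale has no writer counterpart
  meta.age <- meta.age (int32 -> int32, writer required)
  meta.avatar <- meta.avatar (bytes -> bytes, writer optional)
  rule R1 violated at archived
  rule R1 violated at meta.locale
  rule R1 violated at zip
  backward on Profile therefore BREAKING (3)
decoding the Profile value with the v2 reader:
  meta.retries := -2
  meta.seq := 1
  read fails at meta.locale under R1 (no fill)
  => FAILS_AT (meta.locale, R1)
checking off the Profile differences that do not matter here:
  removed field severity from record Profile -> matters only for Profile's forward compatibility — outside the asked direction


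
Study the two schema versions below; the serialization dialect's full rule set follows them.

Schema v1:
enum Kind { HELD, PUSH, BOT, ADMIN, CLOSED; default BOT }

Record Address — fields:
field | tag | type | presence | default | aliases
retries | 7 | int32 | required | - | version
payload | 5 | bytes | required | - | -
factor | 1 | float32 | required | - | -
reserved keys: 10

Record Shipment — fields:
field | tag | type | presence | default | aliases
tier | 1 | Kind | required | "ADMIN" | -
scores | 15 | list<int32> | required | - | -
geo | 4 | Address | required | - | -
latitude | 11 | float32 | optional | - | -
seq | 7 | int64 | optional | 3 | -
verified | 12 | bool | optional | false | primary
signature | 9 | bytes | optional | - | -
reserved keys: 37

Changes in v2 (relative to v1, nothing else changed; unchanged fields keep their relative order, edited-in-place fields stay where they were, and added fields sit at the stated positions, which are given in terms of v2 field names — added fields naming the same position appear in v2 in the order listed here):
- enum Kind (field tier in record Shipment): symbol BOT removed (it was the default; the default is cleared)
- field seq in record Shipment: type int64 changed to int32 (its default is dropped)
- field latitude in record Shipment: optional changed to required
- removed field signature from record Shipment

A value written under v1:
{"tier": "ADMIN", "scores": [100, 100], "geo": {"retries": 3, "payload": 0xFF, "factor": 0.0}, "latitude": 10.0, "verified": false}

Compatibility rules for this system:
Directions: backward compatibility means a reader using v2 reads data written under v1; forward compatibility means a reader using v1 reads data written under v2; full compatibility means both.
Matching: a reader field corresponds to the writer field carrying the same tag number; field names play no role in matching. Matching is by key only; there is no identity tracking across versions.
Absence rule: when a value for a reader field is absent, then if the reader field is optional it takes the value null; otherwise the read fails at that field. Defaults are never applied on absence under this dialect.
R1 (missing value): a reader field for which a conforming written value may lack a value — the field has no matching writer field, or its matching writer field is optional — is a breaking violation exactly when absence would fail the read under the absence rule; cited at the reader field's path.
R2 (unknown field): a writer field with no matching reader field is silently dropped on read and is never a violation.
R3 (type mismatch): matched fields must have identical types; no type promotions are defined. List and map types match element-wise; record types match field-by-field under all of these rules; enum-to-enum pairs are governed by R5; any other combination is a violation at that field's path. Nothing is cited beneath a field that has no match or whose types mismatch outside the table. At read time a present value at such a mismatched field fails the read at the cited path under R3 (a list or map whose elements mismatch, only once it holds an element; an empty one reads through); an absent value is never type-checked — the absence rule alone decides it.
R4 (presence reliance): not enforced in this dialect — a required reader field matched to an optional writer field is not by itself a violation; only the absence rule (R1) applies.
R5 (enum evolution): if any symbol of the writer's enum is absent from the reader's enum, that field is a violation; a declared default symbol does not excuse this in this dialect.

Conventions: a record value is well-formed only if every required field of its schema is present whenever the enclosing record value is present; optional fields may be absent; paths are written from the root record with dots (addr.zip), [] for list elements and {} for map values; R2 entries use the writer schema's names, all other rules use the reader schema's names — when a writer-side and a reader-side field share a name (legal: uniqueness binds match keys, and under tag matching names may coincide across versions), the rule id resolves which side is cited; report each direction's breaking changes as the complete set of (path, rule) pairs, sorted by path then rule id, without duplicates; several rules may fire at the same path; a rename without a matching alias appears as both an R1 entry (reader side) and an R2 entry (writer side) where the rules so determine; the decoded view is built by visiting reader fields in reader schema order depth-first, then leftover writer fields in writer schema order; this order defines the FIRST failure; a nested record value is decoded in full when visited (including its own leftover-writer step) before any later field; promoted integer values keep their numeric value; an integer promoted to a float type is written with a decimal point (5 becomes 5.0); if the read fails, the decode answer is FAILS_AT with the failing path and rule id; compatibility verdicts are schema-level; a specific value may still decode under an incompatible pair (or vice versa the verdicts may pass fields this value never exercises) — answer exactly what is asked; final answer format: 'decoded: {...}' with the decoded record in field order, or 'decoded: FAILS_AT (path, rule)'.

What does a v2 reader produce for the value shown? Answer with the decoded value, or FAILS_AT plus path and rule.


decoded: {"tier": "ADMIN", "scores": [100, 100], "geo": {"retries": 3, "payload": 0xFF, "factor": 0.0}, "latitude": 10.0, "seq": null, "verified": false}

arrows below run writer -> reader for Shipment
decode walk for Shipment under reader schema v2:
  tier := "ADMIN"
  scores := [100, 100]
  geo.retries := 3
  geo.payload := 0xFF
  geo.factor := 0.0
  latitude := 10.0
  seq := null (not supplied -> null)
  verified := false
  => decoded: {"tier": "ADMIN", "scores": [100, 100], "geo": {"retries": 3, "payload": 0xFF, "factor": 0.0}, "latitude": 10.0, "seq": null, "verified": false}
diffs on Shipment not affecting the asked answer:
  enum Kind (field tier in record Shipment): symbol BOT removed (it was the default; the default is cleared) -> shifts the Shipment verdicts, not this decode
  field seq in record Shipment: type int64 changed to int32 (its default is dropped) -> shifts the Shipment verdicts, not this decode
  field latitude in record Shipment: optional changed to required -> shifts the Shipment verdicts, not this decode


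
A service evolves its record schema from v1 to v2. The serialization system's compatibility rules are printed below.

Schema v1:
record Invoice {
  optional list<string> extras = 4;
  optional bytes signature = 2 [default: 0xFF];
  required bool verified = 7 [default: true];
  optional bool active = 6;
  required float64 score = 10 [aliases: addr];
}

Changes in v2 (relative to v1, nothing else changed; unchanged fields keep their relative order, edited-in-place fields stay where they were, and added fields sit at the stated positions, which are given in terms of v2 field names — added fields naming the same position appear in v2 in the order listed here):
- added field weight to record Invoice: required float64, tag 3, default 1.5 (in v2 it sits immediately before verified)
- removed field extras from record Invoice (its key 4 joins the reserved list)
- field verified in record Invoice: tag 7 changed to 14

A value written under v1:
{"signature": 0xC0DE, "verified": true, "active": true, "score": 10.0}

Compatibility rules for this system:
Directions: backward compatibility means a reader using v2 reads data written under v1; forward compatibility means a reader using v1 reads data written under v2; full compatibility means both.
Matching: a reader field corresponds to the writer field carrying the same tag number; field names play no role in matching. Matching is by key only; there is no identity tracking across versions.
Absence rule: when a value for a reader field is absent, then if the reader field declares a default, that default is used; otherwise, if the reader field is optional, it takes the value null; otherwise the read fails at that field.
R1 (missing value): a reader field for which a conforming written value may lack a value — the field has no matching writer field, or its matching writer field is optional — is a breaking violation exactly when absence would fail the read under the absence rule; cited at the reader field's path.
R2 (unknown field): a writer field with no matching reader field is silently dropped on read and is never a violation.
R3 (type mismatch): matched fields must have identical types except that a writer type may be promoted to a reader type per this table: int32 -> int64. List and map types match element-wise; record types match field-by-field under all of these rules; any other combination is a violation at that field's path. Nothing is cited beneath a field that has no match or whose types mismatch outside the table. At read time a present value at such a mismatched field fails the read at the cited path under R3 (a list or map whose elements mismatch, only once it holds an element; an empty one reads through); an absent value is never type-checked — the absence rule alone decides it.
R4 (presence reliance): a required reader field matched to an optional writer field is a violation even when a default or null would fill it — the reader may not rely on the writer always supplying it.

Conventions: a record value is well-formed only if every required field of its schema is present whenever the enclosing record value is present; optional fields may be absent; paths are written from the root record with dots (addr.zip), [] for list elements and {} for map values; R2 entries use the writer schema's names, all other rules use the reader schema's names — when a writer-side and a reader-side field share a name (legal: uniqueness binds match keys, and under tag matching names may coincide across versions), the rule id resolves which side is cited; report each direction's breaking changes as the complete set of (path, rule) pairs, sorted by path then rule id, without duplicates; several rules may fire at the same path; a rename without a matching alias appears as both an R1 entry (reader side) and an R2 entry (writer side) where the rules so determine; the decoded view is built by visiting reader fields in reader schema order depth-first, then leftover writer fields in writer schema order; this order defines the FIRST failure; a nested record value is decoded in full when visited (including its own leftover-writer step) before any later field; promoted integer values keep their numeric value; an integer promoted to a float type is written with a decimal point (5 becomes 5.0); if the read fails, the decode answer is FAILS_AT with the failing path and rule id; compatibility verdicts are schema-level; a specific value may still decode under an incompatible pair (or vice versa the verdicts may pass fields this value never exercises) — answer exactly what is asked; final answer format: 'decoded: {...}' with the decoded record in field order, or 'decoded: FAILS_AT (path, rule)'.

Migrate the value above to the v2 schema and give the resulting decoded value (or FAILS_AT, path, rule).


each type pair in Invoice: writer, then reader
migrating the Invoice value to v2:
  signature := 0xC0DE
  weight := 1.5 (missing; default applied)
  verified := true (missing; default applied)
  active := true
  score := 10.0
  writer verified: no reader field; dropped
  => decoded: {"signature": 0xC0DE, "weight": 1.5, "verified": true, "active": true, "score": 10.0}
ruling out the remaining Invoice differences:
  field verified in record Invoice: tag 7 changed to 14 -> triggers nothing under the printed rules; the Invoice answer is the same either way

decoded: {"signature": 0xC0DE, "weight": 1.5, "verified": true, "active": true, "score": 10.0}


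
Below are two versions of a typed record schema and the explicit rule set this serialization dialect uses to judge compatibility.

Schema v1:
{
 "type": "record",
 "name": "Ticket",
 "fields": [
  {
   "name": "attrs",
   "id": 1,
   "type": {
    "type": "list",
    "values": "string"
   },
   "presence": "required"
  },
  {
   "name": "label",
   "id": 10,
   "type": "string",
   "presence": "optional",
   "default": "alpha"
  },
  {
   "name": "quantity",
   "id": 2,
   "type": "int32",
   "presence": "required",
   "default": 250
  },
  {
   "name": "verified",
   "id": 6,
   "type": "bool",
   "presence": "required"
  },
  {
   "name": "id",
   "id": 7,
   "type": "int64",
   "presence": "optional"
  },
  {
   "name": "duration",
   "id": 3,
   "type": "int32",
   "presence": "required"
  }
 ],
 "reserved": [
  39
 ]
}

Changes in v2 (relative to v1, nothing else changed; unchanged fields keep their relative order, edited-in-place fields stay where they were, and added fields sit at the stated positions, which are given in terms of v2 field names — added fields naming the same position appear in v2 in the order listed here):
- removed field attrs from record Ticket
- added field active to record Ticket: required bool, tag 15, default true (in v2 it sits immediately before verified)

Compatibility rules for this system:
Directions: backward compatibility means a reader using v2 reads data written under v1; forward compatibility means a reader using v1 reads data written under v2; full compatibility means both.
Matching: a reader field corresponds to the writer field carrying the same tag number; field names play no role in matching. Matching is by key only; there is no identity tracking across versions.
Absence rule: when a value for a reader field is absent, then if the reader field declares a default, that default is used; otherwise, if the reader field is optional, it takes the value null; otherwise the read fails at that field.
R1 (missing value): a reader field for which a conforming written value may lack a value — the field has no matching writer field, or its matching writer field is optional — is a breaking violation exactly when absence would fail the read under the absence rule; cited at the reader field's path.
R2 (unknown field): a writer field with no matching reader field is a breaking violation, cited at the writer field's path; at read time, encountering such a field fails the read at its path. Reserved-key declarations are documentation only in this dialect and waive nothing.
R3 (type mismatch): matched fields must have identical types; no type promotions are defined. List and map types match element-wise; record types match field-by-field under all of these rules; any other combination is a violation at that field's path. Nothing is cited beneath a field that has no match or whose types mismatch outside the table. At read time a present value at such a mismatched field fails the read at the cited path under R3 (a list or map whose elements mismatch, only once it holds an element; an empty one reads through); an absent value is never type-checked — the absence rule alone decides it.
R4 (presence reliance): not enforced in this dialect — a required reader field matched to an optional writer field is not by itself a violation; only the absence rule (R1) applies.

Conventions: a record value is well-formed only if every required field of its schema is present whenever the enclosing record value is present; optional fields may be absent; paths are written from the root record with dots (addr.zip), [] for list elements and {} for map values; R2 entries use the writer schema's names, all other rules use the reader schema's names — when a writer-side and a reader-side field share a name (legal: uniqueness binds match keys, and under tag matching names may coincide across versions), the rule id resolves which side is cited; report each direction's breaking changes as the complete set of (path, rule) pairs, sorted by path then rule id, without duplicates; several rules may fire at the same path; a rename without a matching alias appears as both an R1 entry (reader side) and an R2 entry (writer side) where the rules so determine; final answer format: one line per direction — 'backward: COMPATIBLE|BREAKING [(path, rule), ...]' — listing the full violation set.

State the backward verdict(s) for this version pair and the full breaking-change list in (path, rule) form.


arrows below run writer -> reader for Ticket
backward for Ticket (reader v2, writer v1):
  writer optional, string -> string: reader label maps from writer label
  writer required, int32 -> int32: reader quantity maps from writer quantity
  active: no writer match
  writer required, bool -> bool: reader verified maps from writer verified
  writer optional, int64 -> int64: reader id maps from writer id
  writer required, int32 -> int32: reader duration maps from writer duration
  attrs (writer side), unknown to reader
  rule R2 violated at attrs
  => backward verdict for Ticket: BREAKING, 1 violation(s)
checking off the Ticket differences that do not matter here:
  added field active to record Ticket: required bool, tag 15, default true (in v2 it sits immediately before verified) -> its effect on Ticket is confined to the forward direction, not asked

backward: BREAKING [(attrs, R2)]


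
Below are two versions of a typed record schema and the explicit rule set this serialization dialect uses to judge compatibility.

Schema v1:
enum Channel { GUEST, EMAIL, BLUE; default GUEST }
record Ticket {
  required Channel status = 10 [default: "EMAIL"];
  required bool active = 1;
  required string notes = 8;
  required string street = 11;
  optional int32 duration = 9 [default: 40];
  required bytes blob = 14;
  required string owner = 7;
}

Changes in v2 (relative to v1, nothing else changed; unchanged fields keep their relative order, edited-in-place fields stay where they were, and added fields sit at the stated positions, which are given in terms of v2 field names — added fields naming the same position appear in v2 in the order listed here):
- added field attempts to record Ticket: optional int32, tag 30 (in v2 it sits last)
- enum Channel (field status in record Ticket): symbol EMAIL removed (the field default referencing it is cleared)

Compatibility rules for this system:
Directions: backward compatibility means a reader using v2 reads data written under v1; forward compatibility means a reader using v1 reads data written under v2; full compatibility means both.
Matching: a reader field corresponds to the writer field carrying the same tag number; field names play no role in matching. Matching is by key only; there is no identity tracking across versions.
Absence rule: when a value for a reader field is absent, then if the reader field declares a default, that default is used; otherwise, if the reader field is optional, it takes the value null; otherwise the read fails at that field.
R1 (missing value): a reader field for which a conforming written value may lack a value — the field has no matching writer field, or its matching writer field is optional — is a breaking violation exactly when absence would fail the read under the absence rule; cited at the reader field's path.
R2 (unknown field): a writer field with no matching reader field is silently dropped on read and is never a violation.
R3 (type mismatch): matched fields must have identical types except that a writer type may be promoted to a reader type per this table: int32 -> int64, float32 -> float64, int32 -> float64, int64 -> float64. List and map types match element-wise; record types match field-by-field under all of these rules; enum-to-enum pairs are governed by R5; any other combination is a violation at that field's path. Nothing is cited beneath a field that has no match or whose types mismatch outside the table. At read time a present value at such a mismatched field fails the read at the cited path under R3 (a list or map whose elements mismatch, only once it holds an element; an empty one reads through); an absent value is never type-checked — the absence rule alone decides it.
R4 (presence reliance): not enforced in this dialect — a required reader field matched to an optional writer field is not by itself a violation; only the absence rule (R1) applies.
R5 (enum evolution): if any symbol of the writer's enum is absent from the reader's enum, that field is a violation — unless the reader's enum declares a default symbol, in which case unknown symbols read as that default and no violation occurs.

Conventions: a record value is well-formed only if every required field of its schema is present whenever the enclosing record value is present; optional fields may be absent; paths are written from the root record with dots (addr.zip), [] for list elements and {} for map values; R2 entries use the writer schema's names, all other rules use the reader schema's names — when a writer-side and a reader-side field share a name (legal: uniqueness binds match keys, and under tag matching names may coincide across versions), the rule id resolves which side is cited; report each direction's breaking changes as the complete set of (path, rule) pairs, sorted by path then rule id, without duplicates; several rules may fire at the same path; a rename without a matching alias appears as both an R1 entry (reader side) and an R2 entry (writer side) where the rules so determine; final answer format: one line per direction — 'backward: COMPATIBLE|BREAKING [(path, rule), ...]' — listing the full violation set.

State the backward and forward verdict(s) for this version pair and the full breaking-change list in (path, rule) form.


each type pair in Ticket: writer, then reader
backward pass over Ticket, reader schema v2, writer schema v1:
  status <- status (Channel -> Channel, writer required)
  active <- active (bool -> bool, writer required)
  notes <- notes (string -> string, writer required)
  street <- street (string -> string, writer required)
  duration <- duration (int32 -> int32, writer optional)
  blob <- blob (bytes -> bytes, writer required)
  owner <- owner (string -> string, writer required)
  attempts has no writer counterpart
  => no violations; backward on Ticket: COMPATIBLE
forward pass over Ticket, reader schema v1, writer schema v2:
  status <- status (Channel -> Channel, writer required)
  active <- active (bool -> bool, writer required)
  notes <- notes (string -> string, writer required)
  street <- street (string -> string, writer required)
  duration <- duration (int32 -> int32, writer optional)
  blob <- blob (bytes -> bytes, writer required)
  owner <- owner (string -> string, writer required)
  writer attempts: unknown to reader
  => no violations; forward on Ticket: COMPATIBLE

backward: COMPATIBLE []; forward: COMPATIBLE []
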